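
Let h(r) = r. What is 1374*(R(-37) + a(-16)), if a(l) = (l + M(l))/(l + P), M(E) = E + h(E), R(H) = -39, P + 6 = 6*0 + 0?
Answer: -556470/11 ≈ -50588.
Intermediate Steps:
P = -6 (P = -6 + (6*0 + 0) = -6 + (0 + 0) = -6 + 0 = -6)
M(E) = 2*E (M(E) = E + E = 2*E)
a(l) = 3*l/(-6 + l) (a(l) = (l + 2*l)/(l - 6) = (3*l)/(-6 + l) = 3*l/(-6 + l))
1374*(R(-37) + a(-16)) = 1374*(-39 + 3*(-16)/(-6 - 16)) = 1374*(-39 + 3*(-16)/(-22)) = 1374*(-39 + 3*(-16)*(-1/22)) = 1374*(-39 + 24/11) = 1374*(-405/11) = -556470/11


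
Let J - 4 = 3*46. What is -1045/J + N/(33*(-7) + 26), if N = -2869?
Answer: 193173/29110 ≈ 6.6360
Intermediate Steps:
J = 142 (J = 4 + 3*46 = 4 + 138 = 142)
-1045/J + N/(33*(-7) + 26) = -1045/142 - 2869/(33*(-7) + 26) = -1045*1/142 - 2869/(-231 + 26) = -1045/142 - 2869/(-205) = -1045/142 - 2869*(-1/205) = -1045/142 + 2869/205 = 193173/29110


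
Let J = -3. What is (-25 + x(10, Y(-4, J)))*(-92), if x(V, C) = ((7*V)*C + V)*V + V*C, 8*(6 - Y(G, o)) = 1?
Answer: -390655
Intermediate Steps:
Y(G, o) = 47/8 (Y(G, o) = 6 - 1/8*1 = 6 - 1/8 = 47/8)
x(V, C) = C*V + V*(V + 7*C*V) (x(V, C) = (7*C*V + V)*V + C*V = (V + 7*C*V)*V + C*V = V*(V + 7*C*V) + C*V = C*V + V*(V + 7*C*V))
(-25 + x(10, Y(-4, J)))*(-92) = (-25 + 10*(47/8 + 10 + 7*(47/8)*10))*(-92) = (-25 + 10*(47/8 + 10 + 1645/4))*(-92) = (-25 + 10*(3417/8))*(-92) = (-25 + 17085/4)*(-92) = (16985/4)*(-92) = -390655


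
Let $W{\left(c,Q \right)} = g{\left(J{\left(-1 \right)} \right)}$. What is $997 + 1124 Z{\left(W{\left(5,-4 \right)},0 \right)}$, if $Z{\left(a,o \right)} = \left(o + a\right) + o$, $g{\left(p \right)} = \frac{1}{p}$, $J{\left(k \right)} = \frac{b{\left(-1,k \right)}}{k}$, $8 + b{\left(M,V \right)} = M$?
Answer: $\frac{10097}{9} \approx 1121.9$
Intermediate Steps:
$b{\left(M,V \right)} = -8 + M$
$J{\left(k \right)} = - \frac{9}{k}$ ($J{\left(k \right)} = \frac{-8 - 1}{k} = - \frac{9}{k}$)
$W{\left(c,Q \right)} = \frac{1}{9}$ ($W{\left(c,Q \right)} = \frac{1}{\left(-9\right) \frac{1}{-1}} = \frac{1}{\left(-9\right) \left(-1\right)} = \frac{1}{9}$)
$Z{\left(a,o \right)} = a + 2 o$ ($Z{\left(a,o \right)} = \left(a + o\right) + o = a + 2 o$)
$997 + 1124 Z{\left(W{\left(5,-4 \right)},0 \right)} = 997 + 1124 \left(\frac{1}{9} + 2 \cdot 0\right) = 997 + 1124 \left(\frac{1}{9} + 0\right) = 997 + 1124 \cdot \frac{1}{9} = 997 + \frac{1124}{9} = \frac{10097}{9}$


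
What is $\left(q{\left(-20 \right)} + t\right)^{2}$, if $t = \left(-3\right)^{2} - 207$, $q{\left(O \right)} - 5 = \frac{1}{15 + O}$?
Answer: $\frac{933156}{25} \approx 37326.0$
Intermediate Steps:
$q{\left(O \right)} = 5 + \frac{1}{15 + O}$
$t = -198$ ($t = 9 - 207 = -198$)
$\left(q{\left(-20 \right)} + t\right)^{2} = \left(\frac{76 + 5 \left(-20\right)}{15 - 20} - 198\right)^{2} = \left(\frac{76 - 100}{-5} - 198\right)^{2} = \left(\left(- \frac{1}{5}\right) \left(-24\right) - 198\right)^{2} = \left(\frac{24}{5} - 198\right)^{2} = \left(- \frac{966}{5}\right)^{2} = \frac{933156}{25}$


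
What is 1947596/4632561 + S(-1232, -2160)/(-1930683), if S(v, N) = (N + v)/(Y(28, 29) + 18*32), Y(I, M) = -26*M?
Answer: 111549698871532/265338867485169 ≈ 0.42040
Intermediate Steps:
S(v, N) = -N/178 - v/178 (S(v, N) = (N + v)/(-26*29 + 18*32) = (N + v)/(-754 + 576) = (N + v)/(-178) = (N + v)*(-1/178) = -N/178 - v/178)
1947596/4632561 + S(-1232, -2160)/(-1930683) = 1947596/4632561 + (-1/178*(-2160) - 1/178*(-1232))/(-1930683) = 1947596*(1/4632561) + (1080/89 + 616/89)*(-1/1930683) = 1947596/4632561 + (1696/89)*(-1/1930683) = 1947596/4632561 - 1696/171830787 = 111549698871532/265338867485169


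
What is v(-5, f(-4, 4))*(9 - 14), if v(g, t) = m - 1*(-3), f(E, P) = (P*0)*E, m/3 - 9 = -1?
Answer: -135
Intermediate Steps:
m = 24 (m = 27 + 3*(-1) = 27 - 3 = 24)
f(E, P) = 0 (f(E, P) = 0*E = 0)
v(g, t) = 27 (v(g, t) = 24 - 1*(-3) = 24 + 3 = 27)
v(-5, f(-4, 4))*(9 - 14) = 27*(9 - 14) = 27*(-5) = -135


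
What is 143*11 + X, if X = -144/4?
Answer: 1537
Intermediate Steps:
X = -36 (X = -144*¼ = -36)
143*11 + X = 143*11 - 36 = 1573 - 36 = 1537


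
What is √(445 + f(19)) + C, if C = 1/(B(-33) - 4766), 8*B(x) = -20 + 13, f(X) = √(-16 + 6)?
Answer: -8/38135 + √(445 + I*√10) ≈ 21.095 + 0.074953*I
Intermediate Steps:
f(X) = I*√10 (f(X) = √(-10) = I*√10)
B(x) = -7/8 (B(x) = (-20 + 13)/8 = (⅛)*(-7) = -7/8)
C = -8/38135 (C = 1/(-7/8 - 4766) = 1/(-38135/8) = -8/38135 ≈ -0.00020978)
√(445 + f(19)) + C = √(445 + I*√10) - 8/38135 = -8/38135 + √(445 + I*√10)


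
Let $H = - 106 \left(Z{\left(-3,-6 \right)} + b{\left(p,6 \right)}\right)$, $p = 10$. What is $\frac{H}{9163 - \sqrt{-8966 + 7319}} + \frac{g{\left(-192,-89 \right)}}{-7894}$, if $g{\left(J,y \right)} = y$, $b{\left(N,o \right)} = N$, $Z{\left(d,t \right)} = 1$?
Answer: $\frac{3 \left(- 2796299 i + 89 \sqrt{183}\right)}{7894 \left(3 \sqrt{183} + 9163 i\right)} \approx -0.11597 - 0.00056359 i$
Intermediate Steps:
$H = -1166$ ($H = - 106 \left(1 + 10\right) = \left(-106\right) 11 = -1166$)
$\frac{H}{9163 - \sqrt{-8966 + 7319}} + \frac{g{\left(-192,-89 \right)}}{-7894} = - \frac{1166}{9163 - \sqrt{-8966 + 7319}} - \frac{89}{-7894} = - \frac{1166}{9163 - \sqrt{-1647}} - - \frac{89}{7894} = - \frac{1166}{9163 - 3 i \sqrt{183}} + \frac{89}{7894} = \frac{89}{7894} - \frac{1166}{9163 - 3 i \sqrt{183}}$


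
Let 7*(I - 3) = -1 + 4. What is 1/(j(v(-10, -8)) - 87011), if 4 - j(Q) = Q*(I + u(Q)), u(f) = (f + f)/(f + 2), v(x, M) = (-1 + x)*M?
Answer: -315/27556453 ≈ -1.1431e-5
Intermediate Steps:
v(x, M) = M*(-1 + x)
u(f) = 2*f/(2 + f) (u(f) = (2*f)/(2 + f) = 2*f/(2 + f))
I = 24/7 (I = 3 + (-1 + 4)/7 = 3 + (⅐)*3 = 3 + 3/7 = 24/7 ≈ 3.4286)
j(Q) = 4 - Q*(24/7 + 2*Q/(2 + Q))
1/(j(v(-10, -8)) - 87011) = 1/(2*(28 - 19*64*(-1 - 10)² - (-80)*(-1 - 10))/(7*(2 - 8*(-1 - 10))) - 87011) = 1/(2*(28 - 19*(-8*(-11))² - (-80)*(-11))/(7*(2 - 8*(-11))) - 87011) = 1/(2*(28 - 19*88² - 10*88)/(7*(2 + 88)) - 87011) = 1/((2/7)*(28 - 19*7744 - 880)/90 - 87011) = 1/((2/7)*(1/90)*(28 - 147136 - 880) - 87011) = 1/((2/7)*(1/90)*(-147988) - 87011) = 1/(-147988/315 - 87011) = 1/(-27556453/315) = -315/27556453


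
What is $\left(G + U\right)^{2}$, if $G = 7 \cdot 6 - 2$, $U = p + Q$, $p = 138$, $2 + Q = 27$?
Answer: $41209$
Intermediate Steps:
$Q = 25$ ($Q = -2 + 27 = 25$)
$U = 163$ ($U = 138 + 25 = 163$)
$G = 40$ ($G = 42 - 2 = 40$)
$\left(G + U\right)^{2} = \left(40 + 163\right)^{2} = 203^{2} = 41209$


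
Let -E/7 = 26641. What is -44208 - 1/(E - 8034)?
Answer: -8599384367/194521 ≈ -44208.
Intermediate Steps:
E = -186487 (E = -7*26641 = -186487)
-44208 - 1/(E - 8034) = -44208 - 1/(-186487 - 8034) = -44208 - 1/(-194521) = -44208 - 1*(-1/194521) = -44208 + 1/194521 = -8599384367/194521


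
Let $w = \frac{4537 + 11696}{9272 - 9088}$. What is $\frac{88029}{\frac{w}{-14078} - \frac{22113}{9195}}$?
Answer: $- \frac{232966661625840}{6381079579} \approx -36509.0$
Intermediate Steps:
$w = \frac{16233}{184} \approx 88.223$
$\frac{88029}{\frac{w}{-14078} - \frac{22113}{9195}} = \frac{88029}{\frac{16233}{184 \left(-14078\right)} - \frac{22113}{9195}} = \frac{88029}{\frac{16233}{184} \left(- \frac{1}{14078}\right) - \frac{7371}{3065}} = \frac{88029}{- \frac{16233}{2590352} - \frac{7371}{3065}} = \frac{88029}{- \frac{19143238737}{7939428880}} = 88029 \left(- \frac{7939428880}{19143238737}\right) = - \frac{232966661625840}{6381079579}$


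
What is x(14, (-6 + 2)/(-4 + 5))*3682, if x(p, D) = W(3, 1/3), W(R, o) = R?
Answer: 11046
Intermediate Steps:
x(p, D) = 3
x(14, (-6 + 2)/(-4 + 5))*3682 = 3*3682 = 11046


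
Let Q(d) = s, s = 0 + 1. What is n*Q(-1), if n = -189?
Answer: -189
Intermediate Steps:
s = 1
Q(d) = 1
n*Q(-1) = -189*1 = -189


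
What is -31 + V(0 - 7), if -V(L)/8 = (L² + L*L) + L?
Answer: -759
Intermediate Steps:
V(L) = -16*L² - 8*L (V(L) = -8*((L² + L*L) + L) = -8*((L² + L²) + L) = -8*(2*L² + L) = -8*(L + 2*L²) = -16*L² - 8*L)
-31 + V(0 - 7) = -31 - 8*(0 - 7)*(1 + 2*(0 - 7)) = -31 - 8*(-7)*(1 + 2*(-7)) = -31 - 8*(-7)*(1 - 14) = -31 - 8*(-7)*(-13) = -31 - 728 = -759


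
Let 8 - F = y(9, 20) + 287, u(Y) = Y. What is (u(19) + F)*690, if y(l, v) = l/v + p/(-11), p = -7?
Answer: -3963291/22 ≈ -1.8015e+5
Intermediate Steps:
y(l, v) = 7/11 + l/v (y(l, v) = l/v - 7/(-11) = l/v - 7*(-1/11) = l/v + 7/11 = 7/11 + l/v)
F = -61619/220 (F = 8 - ((7/11 + 9/20) + 287) = 8 - (239/220 + 287) = 8 - 1*63379/220 = 8 - 63379/220 = -61619/220 ≈ -280.09)
(u(19) + F)*690 = (19 - 61619/220)*690 = -57439/220*690 = -3963291/22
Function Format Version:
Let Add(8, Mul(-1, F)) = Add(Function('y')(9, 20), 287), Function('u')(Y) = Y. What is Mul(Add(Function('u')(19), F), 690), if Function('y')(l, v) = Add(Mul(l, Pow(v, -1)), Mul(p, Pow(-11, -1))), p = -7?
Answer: Rational(-3963291, 22) ≈ -1.8015e+5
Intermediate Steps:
Function('y')(l, v) = Add(Rational(7, 11), Mul(l, Pow(v, -1))) (Function('y')(l, v) = Add(Mul(l, Pow(v, -1)), Mul(-7, Pow(-11, -1))) = Add(Mul(l, Pow(v, -1)), Mul(-7, Rational(-1, 11))) = Add(Mul(l, Pow(v, -1)), Rational(7, 11)) = Add(Rational(7, 11), Mul(l, Pow(v, -1))))
F = Rational(-61619, 220) (F = Add(8, Mul(-1, Add(Add(Rational(7, 11), Mul(9, Pow(20, -1))), 287))) = Add(8, Mul(-1, Add(Add(Rational(7, 11), Mul(9, Rational(1, 20))), 287))) = Add(8, Mul(-1, Add(Add(Rational(7, 11), Rational(9, 20)), 287))) = Add(8, Mul(-1, Add(Rational(239, 220), 287))) = Add(8, Mul(-1, Rational(63379, 220))) = Add(8, Rational(-63379, 220)) = Rational(-61619, 220) ≈ -280.09)
Mul(Add(Function('u')(19), F), 690) = Mul(Add(19, Rational(-61619, 220)), 690) = Mul(Rational(-57439, 220), 690) = Rational(-3963291, 22)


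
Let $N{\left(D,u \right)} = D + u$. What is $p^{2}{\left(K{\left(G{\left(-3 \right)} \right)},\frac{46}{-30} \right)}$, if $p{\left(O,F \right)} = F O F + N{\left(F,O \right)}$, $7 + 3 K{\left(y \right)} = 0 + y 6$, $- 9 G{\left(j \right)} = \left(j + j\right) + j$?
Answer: $\frac{3200521}{455625} \approx 7.0245$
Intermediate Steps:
$G{\left(j \right)} = - \frac{j}{3}$ ($G{\left(j \right)} = - \frac{\left(j + j\right) + j}{9} = - \frac{2 j + j}{9} = - \frac{3 j}{9} = - \frac{j}{3}$)
$K{\left(y \right)} = - \frac{7}{3} + 2 y$ ($K{\left(y \right)} = - \frac{7}{3} + \frac{0 + y 6}{3} = - \frac{7}{3} + \frac{0 + 6 y}{3} = - \frac{7}{3} + \frac{6 y}{3} = - \frac{7}{3} + 2 y$)
$p{\left(O,F \right)} = F + O + O F^{2}$ ($p{\left(O,F \right)} = F O F + \left(F + O\right) = O F^{2} + \left(F + O\right) = F + O + O F^{2}$)
$p^{2}{\left(K{\left(G{\left(-3 \right)} \right)},\frac{46}{-30} \right)} = \left(\frac{46}{-30} - \left(\frac{7}{3} - 2 \left(\left(- \frac{1}{3}\right) \left(-3\right)\right)\right) + \left(- \frac{7}{3} + 2 \left(\left(- \frac{1}{3}\right) \left(-3\right)\right)\right) \left(\frac{46}{-30}\right)^{2}\right)^{2} = \left(46 \left(- \frac{1}{30}\right) + \left(- \frac{7}{3} + 2 \cdot 1\right) + \left(- \frac{7}{3} + 2 \cdot 1\right) \left(46 \left(- \frac{1}{30}\right)\right)^{2}\right)^{2} = \left(- \frac{23}{15} + \left(- \frac{7}{3} + 2\right) + \left(- \frac{7}{3} + 2\right) \left(- \frac{23}{15}\right)^{2}\right)^{2} = \left(- \frac{23}{15} - \frac{1}{3} - \frac{529}{675}\right)^{2} = \left(- \frac{1789}{675}\right)^{2} = \frac{3200521}{455625}$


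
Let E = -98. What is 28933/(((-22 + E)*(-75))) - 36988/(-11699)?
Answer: 671379167/105291000 ≈ 6.3764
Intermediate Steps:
28933/(((-22 + E)*(-75))) - 36988/(-11699) = 28933/(((-22 - 98)*(-75))) - 36988/(-11699) = 28933/((-120*(-75))) - 36988*(-1/11699) = 28933/9000 + 36988/11699 = 671379167/105291000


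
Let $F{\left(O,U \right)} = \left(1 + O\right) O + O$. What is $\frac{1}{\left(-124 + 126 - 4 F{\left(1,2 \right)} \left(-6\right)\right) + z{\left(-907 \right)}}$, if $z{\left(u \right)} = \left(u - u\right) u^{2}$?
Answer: $\frac{1}{8948} \approx 0.00011176$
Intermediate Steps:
$F{\left(O,U \right)} = O + O \left(1 + O\right)$ ($F{\left(O,U \right)} = O \left(1 + O\right) + O = O + O \left(1 + O\right)$)
$z{\left(u \right)} = 0$ ($z{\left(u \right)} = 0 u^{2} = 0$)
$\frac{1}{\left(-124 + 126 - 4 F{\left(1,2 \right)} \left(-6\right)\right) + z{\left(-907 \right)}} = \frac{1}{\left(-124 + 126 - 4 \cdot 1 \left(2 + 1\right) \left(-6\right)\right) + 0} = \frac{1}{\left(-124 + 126 - 4 \cdot 1 \cdot 3 \left(-6\right)\right) + 0} = \frac{1}{\left(-124 + 126 \left(-4\right) 3 \left(-6\right)\right) + 0} = \frac{1}{\left(-124 + 126 \left(\left(-12\right) \left(-6\right)\right)\right) + 0} = \frac{1}{\left(-124 + 126 \cdot 72\right) + 0} = \frac{1}{\left(-124 + 9072\right) + 0} = \frac{1}{8948 + 0} = \frac{1}{8948}$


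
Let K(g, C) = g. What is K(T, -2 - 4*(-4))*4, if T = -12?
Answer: -48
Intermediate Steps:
K(T, -2 - 4*(-4))*4 = -12*4 = -48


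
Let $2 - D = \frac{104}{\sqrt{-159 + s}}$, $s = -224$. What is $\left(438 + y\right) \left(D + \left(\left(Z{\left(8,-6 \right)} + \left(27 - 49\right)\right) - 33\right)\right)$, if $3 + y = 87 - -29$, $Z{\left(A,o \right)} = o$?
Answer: $-32509 + \frac{57304 i \sqrt{383}}{383} \approx -32509.0 + 2928.1 i$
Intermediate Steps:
$D = 2 + \frac{104 i \sqrt{383}}{383}$ ($D = 2 - \frac{104}{\sqrt{-159 - 224}} = 2 - \frac{104}{\sqrt{-383}} = 2 - \frac{104}{i \sqrt{383}} = 2 - 104 \left(- \frac{i \sqrt{383}}{383}\right) = 2 - - \frac{104 i \sqrt{383}}{383} = 2 + \frac{104 i \sqrt{383}}{383} \approx 2.0 + 5.3141 i$)
$y = 113$ ($y = -3 + \left(87 - -29\right) = -3 + \left(87 + 29\right) = -3 + 116 = 113$)
$\left(438 + y\right) \left(D + \left(\left(Z{\left(8,-6 \right)} + \left(27 - 49\right)\right) - 33\right)\right) = \left(438 + 113\right) \left(\left(2 + \frac{104 i \sqrt{383}}{383}\right) + \left(\left(-6 + \left(27 - 49\right)\right) - 33\right)\right) = 551 \left(\left(2 + \frac{104 i \sqrt{383}}{383}\right) + \left(\left(-6 + \left(27 - 49\right)\right) - 33\right)\right) = 551 \left(\left(2 + \frac{104 i \sqrt{383}}{383}\right) - 61\right) = 551 \left(-59 + \frac{104 i \sqrt{383}}{383}\right) = -32509 + \frac{57304 i \sqrt{383}}{383}$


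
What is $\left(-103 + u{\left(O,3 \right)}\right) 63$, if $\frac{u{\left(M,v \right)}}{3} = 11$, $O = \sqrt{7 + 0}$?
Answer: $-4410$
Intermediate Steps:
$O = \sqrt{7} \approx 2.6458$
$u{\left(M,v \right)} = 33$ ($u{\left(M,v \right)} = 3 \cdot 11 = 33$)
$\left(-103 + u{\left(O,3 \right)}\right) 63 = \left(-103 + 33\right) 63 = \left(-70\right) 63 = -4410$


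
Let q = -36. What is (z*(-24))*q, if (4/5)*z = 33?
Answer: 35640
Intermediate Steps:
z = 165/4 (z = (5/4)*33 = 165/4 ≈ 41.250)
(z*(-24))*q = ((165/4)*(-24))*(-36) = -990*(-36) = 35640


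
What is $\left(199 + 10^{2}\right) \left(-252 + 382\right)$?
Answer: $38870$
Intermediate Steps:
$\left(199 + 10^{2}\right) \left(-252 + 382\right) = \left(199 + 100\right) 130 = 299 \cdot 130 = 38870$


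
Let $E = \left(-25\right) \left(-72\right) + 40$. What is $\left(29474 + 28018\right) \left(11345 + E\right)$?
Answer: $758032020$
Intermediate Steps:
$E = 1840$ ($E = 1800 + 40 = 1840$)
$\left(29474 + 28018\right) \left(11345 + E\right) = \left(29474 + 28018\right) \left(11345 + 1840\right) = 57492 \cdot 13185 = 758032020$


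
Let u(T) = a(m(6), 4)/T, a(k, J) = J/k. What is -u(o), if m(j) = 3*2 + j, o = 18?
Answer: -1/54 ≈ -0.018519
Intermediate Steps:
m(j) = 6 + j
u(T) = 1/(3*T) (u(T) = (4/(6 + 6))/T = (4/12)/T = (4*(1/12))/T = 1/(3*T))
-u(o) = -1/(3*18) = -1*1/54 = -1/54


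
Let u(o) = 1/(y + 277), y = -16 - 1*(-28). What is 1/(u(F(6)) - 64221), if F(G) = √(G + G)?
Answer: -289/18559868 ≈ -1.5571e-5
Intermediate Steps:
y = 12 (y = -16 + 28 = 12)
F(G) = √2*√G (F(G) = √(2*G) = √2*√G)
u(o) = 1/289 (u(o) = 1/(12 + 277) = 1/289)
1/(u(F(6)) - 64221) = 1/(1/289 - 64221) = 1/(-18559868/289) = -289/18559868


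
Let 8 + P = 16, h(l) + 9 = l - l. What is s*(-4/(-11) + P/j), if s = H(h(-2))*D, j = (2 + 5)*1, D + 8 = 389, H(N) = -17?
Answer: -751332/77 ≈ -9757.6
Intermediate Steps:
h(l) = -9 (h(l) = -9 + (l - l) = -9 + 0 = -9)
P = 8 (P = -8 + 16 = 8)
D = 381 (D = -8 + 389 = 381)
j = 7 (j = 7*1 = 7)
s = -6477 (s = -17*381 = -6477)
s*(-4/(-11) + P/j) = -6477*(-4/(-11) + 8/7) = -6477*(-4*(-1/11) + 8*(1/7)) = -6477*(4/11 + 8/7) = -6477*116/77 = -751332/77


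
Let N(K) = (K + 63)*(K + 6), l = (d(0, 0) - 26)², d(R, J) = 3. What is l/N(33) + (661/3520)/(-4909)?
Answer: 285577373/2021722560 ≈ 0.14125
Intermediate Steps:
l = 529 (l = (3 - 26)² = (-23)² = 529)
N(K) = (6 + K)*(63 + K) (N(K) = (63 + K)*(6 + K) = (6 + K)*(63 + K))
l/N(33) + (661/3520)/(-4909) = 529/(378 + 33² + 69*33) + (661/3520)/(-4909) = 529/(378 + 1089 + 2277) + (661*(1/3520))*(-1/4909) = 529/3744 + (661/3520)*(-1/4909) = 529*(1/3744) - 661/17279680 = 529/3744 - 661/17279680 = 285577373/2021722560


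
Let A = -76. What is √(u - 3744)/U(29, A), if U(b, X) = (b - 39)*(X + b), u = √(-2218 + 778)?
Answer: √(-936 + 3*I*√10)/235 ≈ 0.00065975 + 0.13019*I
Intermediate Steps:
u = 12*I*√10 (u = √(-1440) = 12*I*√10 ≈ 37.947*I)
U(b, X) = (-39 + b)*(X + b)
√(u - 3744)/U(29, A) = √(12*I*√10 - 3744)/(29² - 39*(-76) - 39*29 - 76*29) = √(-3744 + 12*I*√10)/(841 + 2964 - 1131 - 2204) = √(-3744 + 12*I*√10)/470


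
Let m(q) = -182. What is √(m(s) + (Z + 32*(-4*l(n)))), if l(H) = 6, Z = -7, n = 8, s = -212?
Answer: I*√957 ≈ 30.935*I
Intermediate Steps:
√(m(s) + (Z + 32*(-4*l(n)))) = √(-182 + (-7 + 32*(-4*6))) = √(-182 + (-7 + 32*(-24))) = √(-182 + (-7 - 768)) = √(-182 - 775) = √(-957) = I*√957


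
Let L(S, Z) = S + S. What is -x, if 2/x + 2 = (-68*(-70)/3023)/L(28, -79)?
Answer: 6046/5961 ≈ 1.0143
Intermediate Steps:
L(S, Z) = 2*S
x = -6046/5961 (x = 2/(-2 + (-68*(-70)/3023)/((2*28))) = 2/(-2 + (4760*(1/3023))/56) = 2/(-2 + (4760/3023)*(1/56)) = 2/(-2 + 85/3023) = 2/(-5961/3023) = 2*(-3023/5961) = -6046/5961 ≈ -1.0143)
-x = -1*(-6046/5961) = 6046/5961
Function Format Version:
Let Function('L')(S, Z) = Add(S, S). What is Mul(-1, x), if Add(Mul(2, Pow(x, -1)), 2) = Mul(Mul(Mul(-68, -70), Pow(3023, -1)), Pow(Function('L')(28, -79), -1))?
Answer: Rational(6046, 5961) ≈ 1.0143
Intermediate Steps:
Function('L')(S, Z) = Mul(2, S)
x = Rational(-6046, 5961) (x = Mul(2, Pow(Add(-2, Mul(Mul(Mul(-68, -70), Pow(3023, -1)), Pow(Mul(2, 28), -1))), -1)) = Mul(2, Pow(Add(-2, Mul(Mul(4760, Rational(1, 3023)), Pow(56, -1))), -1)) = Mul(2, Pow(Add(-2, Mul(Rational(4760, 3023), Rational(1, 56))), -1)) = Mul(2, Pow(Add(-2, Rational(85, 3023)), -1)) = Mul(2, Pow(Rational(-5961, 3023), -1)) = Mul(2, Rational(-3023, 5961)) = Rational(-6046, 5961) ≈ -1.0143)
Mul(-1, x) = Mul(-1, Rational(-6046, 5961)) = Rational(6046, 5961)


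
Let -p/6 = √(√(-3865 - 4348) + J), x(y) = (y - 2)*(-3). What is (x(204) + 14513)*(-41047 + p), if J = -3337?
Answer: -570840629 - 83442*√(-3337 + I*√8213) ≈ -5.7091e+8 - 4.8206e+6*I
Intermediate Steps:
x(y) = 6 - 3*y (x(y) = (-2 + y)*(-3) = 6 - 3*y)
p = -6*√(-3337 + I*√8213) (p = -6*√(√(-3865 - 4348) - 3337) = -6*√(√(-8213) - 3337) = -6*√(I*√8213 - 3337) = -6*√(-3337 + I*√8213) ≈ -4.706 - 346.63*I)
(x(204) + 14513)*(-41047 + p) = ((6 - 3*204) + 14513)*(-41047 - 6*√(-3337 + I*√8213)) = ((6 - 612) + 14513)*(-41047 - 6*√(-3337 + I*√8213)) = (-606 + 14513)*(-41047 - 6*√(-3337 + I*√8213)) = 13907*(-41047 - 6*√(-3337 + I*√8213)) = -570840629 - 83442*√(-3337 + I*√8213)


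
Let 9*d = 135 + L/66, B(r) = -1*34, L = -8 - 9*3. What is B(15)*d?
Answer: -150875/297 ≈ -508.00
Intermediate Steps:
L = -35 (L = -8 - 27 = -35)
B(r) = -34
d = 8875/594 (d = (135 - 35/66)/9 = (⅑)*(8875/66) = 8875/594 ≈ 14.941)
B(15)*d = -34*8875/594 = -150875/297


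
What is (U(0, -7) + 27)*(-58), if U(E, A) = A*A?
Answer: -4408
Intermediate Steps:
U(E, A) = A**2
(U(0, -7) + 27)*(-58) = ((-7)**2 + 27)*(-58) = (49 + 27)*(-58) = 76*(-58) = -4408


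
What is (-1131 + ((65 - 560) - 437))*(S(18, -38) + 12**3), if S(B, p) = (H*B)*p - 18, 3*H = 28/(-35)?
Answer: -19520106/5 ≈ -3.9040e+6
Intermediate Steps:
H = -4/15 (H = (28/(-35))/3 = (28*(-1/35))/3 = (1/3)*(-4/5) = -4/15 ≈ -0.26667)
S(B, p) = -18 - 4*B*p/15 (S(B, p) = (-4*B/15)*p - 18 = -4*B*p/15 - 18 = -18 - 4*B*p/15)
(-1131 + ((65 - 560) - 437))*(S(18, -38) + 12**3) = (-1131 + ((65 - 560) - 437))*((-18 - 4/15*18*(-38)) + 12**3) = (-1131 + (-495 - 437))*((-18 + 912/5) + 1728) = (-1131 - 932)*(822/5 + 1728) = -2063*9462/5 = -19520106/5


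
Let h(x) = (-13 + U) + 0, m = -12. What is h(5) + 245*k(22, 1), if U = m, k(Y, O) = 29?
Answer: 7080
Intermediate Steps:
U = -12
h(x) = -25 (h(x) = (-13 - 12) + 0 = -25 + 0 = -25)
h(5) + 245*k(22, 1) = -25 + 245*29 = -25 + 7105 = 7080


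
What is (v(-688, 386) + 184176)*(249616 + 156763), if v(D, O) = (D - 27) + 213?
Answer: 74641256446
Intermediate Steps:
v(D, O) = 186 + D (v(D, O) = (-27 + D) + 213 = 186 + D)
(v(-688, 386) + 184176)*(249616 + 156763) = ((186 - 688) + 184176)*(249616 + 156763) = (-502 + 184176)*406379 = 183674*406379 = 74641256446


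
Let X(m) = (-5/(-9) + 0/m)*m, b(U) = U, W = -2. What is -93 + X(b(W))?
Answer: -847/9 ≈ -94.111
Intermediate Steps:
X(m) = 5*m/9 (X(m) = (-5*(-⅑) + 0)*m = (5/9 + 0)*m = 5*m/9)
-93 + X(b(W)) = -93 + (5/9)*(-2) = -93 - 10/9 = -847/9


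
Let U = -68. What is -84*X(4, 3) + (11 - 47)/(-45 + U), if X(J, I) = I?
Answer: -28440/113 ≈ -251.68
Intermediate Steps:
-84*X(4, 3) + (11 - 47)/(-45 + U) = -84*3 + (11 - 47)/(-45 - 68) = -252 - 36/(-113) = -252 - 36*(-1/113) = -252 + 36/113 = -28440/113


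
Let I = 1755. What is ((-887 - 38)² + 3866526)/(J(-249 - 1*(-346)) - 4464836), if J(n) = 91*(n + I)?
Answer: -4722151/4296304 ≈ -1.0991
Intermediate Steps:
J(n) = 159705 + 91*n (J(n) = 91*(n + 1755) = 91*(1755 + n) = 159705 + 91*n)
((-887 - 38)² + 3866526)/(J(-249 - 1*(-346)) - 4464836) = ((-887 - 38)² + 3866526)/((159705 + 91*(-249 - 1*(-346))) - 4464836) = ((-925)² + 3866526)/((159705 + 91*(-249 + 346)) - 4464836) = (855625 + 3866526)/((159705 + 91*97) - 4464836) = 4722151/((159705 + 8827) - 4464836) = 4722151/(168532 - 4464836) = 4722151/(-4296304) = 4722151*(-1/4296304) = -4722151/4296304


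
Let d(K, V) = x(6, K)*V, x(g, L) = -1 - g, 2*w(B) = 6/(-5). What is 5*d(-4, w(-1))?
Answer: 21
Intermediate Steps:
w(B) = -⅗ (w(B) = (6/(-5))/2 = (6*(-⅕))/2 = (½)*(-6/5) = -⅗)
d(K, V) = -7*V (d(K, V) = (-1 - 1*6)*V = (-1 - 6)*V = -7*V)
5*d(-4, w(-1)) = 5*(-7*(-⅗)) = 5*(21/5) = 21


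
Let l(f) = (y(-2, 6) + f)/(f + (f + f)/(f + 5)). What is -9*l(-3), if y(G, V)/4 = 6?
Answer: 63/2 ≈ 31.500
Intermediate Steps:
y(G, V) = 24 (y(G, V) = 4*6 = 24)
l(f) = (24 + f)/(f + 2*f/(5 + f)) (l(f) = (24 + f)/(f + (f + f)/(f + 5)) = (24 + f)/(f + (2*f)/(5 + f)) = (24 + f)/(f + 2*f/(5 + f)))
-9*l(-3) = -9*(120 + (-3)² + 29*(-3))/((-3)*(7 - 3)) = -(-3)*(120 + 9 - 87)/4 = -(-3)*42/4 = -9*(-7/2) = 63/2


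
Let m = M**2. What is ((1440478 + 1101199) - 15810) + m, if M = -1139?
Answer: 3823188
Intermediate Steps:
m = 1297321 (m = (-1139)**2 = 1297321)
((1440478 + 1101199) - 15810) + m = ((1440478 + 1101199) - 15810) + 1297321 = (2541677 - 15810) + 1297321 = 2525867 + 1297321 = 3823188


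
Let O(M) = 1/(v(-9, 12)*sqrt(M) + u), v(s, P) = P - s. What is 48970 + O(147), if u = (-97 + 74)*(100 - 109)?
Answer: 119584717/2442 + 49*sqrt(3)/7326 ≈ 48970.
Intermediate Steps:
u = 207 (u = -23*(-9) = 207)
O(M) = 1/(207 + 21*sqrt(M)) (O(M) = 1/((12 - 1*(-9))*sqrt(M) + 207) = 1/((12 + 9)*sqrt(M) + 207) = 1/(21*sqrt(M) + 207) = 1/(207 + 21*sqrt(M)))
48970 + O(147) = 48970 + 1/(3*(69 + 7*sqrt(147))) = 48970 + 1/(3*(69 + 7*(7*sqrt(3)))) = 48970 + 1/(3*(69 + 49*sqrt(3)))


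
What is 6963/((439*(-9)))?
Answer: -2321/1317 ≈ -1.7623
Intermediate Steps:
6963/((439*(-9))) = 6963/(-3951) = 6963*(-1/3951) = -2321/1317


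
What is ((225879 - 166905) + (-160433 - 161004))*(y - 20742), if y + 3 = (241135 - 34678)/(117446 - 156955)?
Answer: 215172590410506/39509 ≈ 5.4462e+9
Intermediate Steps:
y = -324984/39509 (y = -3 + (241135 - 34678)/(117446 - 156955) = -3 + 206457/(-39509) = -3 + 206457*(-1/39509) = -3 - 206457/39509 = -324984/39509 ≈ -8.2256)
((225879 - 166905) + (-160433 - 161004))*(y - 20742) = ((225879 - 166905) + (-160433 - 161004))*(-324984/39509 - 20742) = (58974 - 321437)*(-819820662/39509) = -262463*(-819820662/39509) = 215172590410506/39509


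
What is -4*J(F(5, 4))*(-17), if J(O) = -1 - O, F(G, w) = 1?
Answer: -136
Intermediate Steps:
-4*J(F(5, 4))*(-17) = -4*(-1 - 1*1)*(-17) = -4*(-1 - 1)*(-17) = -4*(-2)*(-17) = 8*(-17) = -136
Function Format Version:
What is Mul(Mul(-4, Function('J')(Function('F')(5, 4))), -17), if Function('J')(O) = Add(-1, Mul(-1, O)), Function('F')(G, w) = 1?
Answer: -136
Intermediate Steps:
Mul(Mul(-4, Function('J')(Function('F')(5, 4))), -17) = Mul(Mul(-4, Add(-1, Mul(-1, 1))), -17) = Mul(Mul(-4, Add(-1, -1)), -17) = Mul(Mul(-4, -2), -17) = Mul(8, -17) = -136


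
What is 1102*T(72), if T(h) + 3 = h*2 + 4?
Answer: 159790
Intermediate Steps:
T(h) = 1 + 2*h (T(h) = -3 + (h*2 + 4) = -3 + (2*h + 4) = -3 + (4 + 2*h) = 1 + 2*h)
1102*T(72) = 1102*(1 + 2*72) = 1102*(1 + 144) = 1102*145 = 159790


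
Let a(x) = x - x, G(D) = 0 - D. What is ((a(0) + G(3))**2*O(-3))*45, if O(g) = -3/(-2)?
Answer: 1215/2 ≈ 607.50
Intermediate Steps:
G(D) = -D
a(x) = 0
O(g) = 3/2 (O(g) = -3*(-1/2) = 3/2)
((a(0) + G(3))**2*O(-3))*45 = ((0 - 1*3)**2*(3/2))*45 = ((0 - 3)**2*(3/2))*45 = ((-3)**2*(3/2))*45 = (9*(3/2))*45 = (27/2)*45 = 1215/2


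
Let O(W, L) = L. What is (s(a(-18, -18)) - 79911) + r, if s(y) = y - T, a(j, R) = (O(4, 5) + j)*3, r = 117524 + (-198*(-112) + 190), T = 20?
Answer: 59920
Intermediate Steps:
r = 139890 (r = 117524 + (22176 + 190) = 117524 + 22366 = 139890)
a(j, R) = 15 + 3*j (a(j, R) = (5 + j)*3 = 15 + 3*j)
s(y) = -20 + y (s(y) = y - 1*20 = y - 20 = -20 + y)
(s(a(-18, -18)) - 79911) + r = ((-20 + (15 + 3*(-18))) - 79911) + 139890 = ((-20 + (15 - 54)) - 79911) + 139890 = ((-20 - 39) - 79911) + 139890 = (-59 - 79911) + 139890 = -79970 + 139890 = 59920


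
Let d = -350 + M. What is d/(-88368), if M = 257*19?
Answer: -1511/29456 ≈ -0.051297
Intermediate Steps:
M = 4883
d = 4533 (d = -350 + 4883 = 4533)
d/(-88368) = 4533/(-88368) = 4533*(-1/88368) = -1511/29456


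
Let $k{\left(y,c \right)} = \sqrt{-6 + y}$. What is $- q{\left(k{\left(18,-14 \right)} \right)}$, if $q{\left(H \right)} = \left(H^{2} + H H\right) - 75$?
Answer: $51$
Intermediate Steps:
$q{\left(H \right)} = -75 + 2 H^{2}$ ($q{\left(H \right)} = \left(H^{2} + H^{2}\right) - 75 = 2 H^{2} - 75 = -75 + 2 H^{2}$)
$- q{\left(k{\left(18,-14 \right)} \right)} = - (-75 + 2 \left(\sqrt{-6 + 18}\right)^{2}) = - (-75 + 2 \left(\sqrt{12}\right)^{2}) = - (-75 + 2 \left(2 \sqrt{3}\right)^{2}) = - (-75 + 2 \cdot 12) = - (-75 + 24) = \left(-1\right) \left(-51\right) = 51$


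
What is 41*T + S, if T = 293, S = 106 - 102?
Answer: 12017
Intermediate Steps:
S = 4
41*T + S = 41*293 + 4 = 12013 + 4 = 12017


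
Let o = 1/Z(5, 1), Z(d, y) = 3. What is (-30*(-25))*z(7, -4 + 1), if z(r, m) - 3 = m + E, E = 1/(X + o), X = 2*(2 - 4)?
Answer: -2250/11 ≈ -204.55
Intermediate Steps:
o = 1/3 ≈ 0.33333
X = -4 (X = 2*(-2) = -4)
E = -3/11 (E = 1/(-4 + 1/3) = 1/(-11/3) = -3/11 ≈ -0.27273)
z(r, m) = 30/11 + m (z(r, m) = 3 + (m - 3/11) = 3 + (-3/11 + m) = 30/11 + m)
(-30*(-25))*z(7, -4 + 1) = (-30*(-25))*(30/11 + (-4 + 1)) = 750*(30/11 - 3) = 750*(-3/11) = -2250/11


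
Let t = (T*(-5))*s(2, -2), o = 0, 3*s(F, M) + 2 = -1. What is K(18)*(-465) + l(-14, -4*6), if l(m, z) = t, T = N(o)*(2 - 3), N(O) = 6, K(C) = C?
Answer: -8400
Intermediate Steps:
s(F, M) = -1 (s(F, M) = -⅔ + (⅓)*(-1) = -⅔ - ⅓ = -1)
T = -6 (T = 6*(2 - 3) = 6*(-1) = -6)
t = -30 (t = -6*(-5)*(-1) = 30*(-1) = -30)
l(m, z) = -30
K(18)*(-465) + l(-14, -4*6) = 18*(-465) - 30 = -8370 - 30 = -8400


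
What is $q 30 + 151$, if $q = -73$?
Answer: $-2039$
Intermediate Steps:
$q 30 + 151 = \left(-73\right) 30 + 151 = -2190 + 151 = -2039$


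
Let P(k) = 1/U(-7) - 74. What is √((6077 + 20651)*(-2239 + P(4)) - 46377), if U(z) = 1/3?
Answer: I*√61788057 ≈ 7860.5*I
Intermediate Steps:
U(z) = ⅓
P(k) = -71 (P(k) = 1/(⅓) - 74 = 3 - 74 = -71)
√((6077 + 20651)*(-2239 + P(4)) - 46377) = √((6077 + 20651)*(-2239 - 71) - 46377) = √(26728*(-2310) - 46377) = √(-61741680 - 46377) = √(-61788057) = I*√61788057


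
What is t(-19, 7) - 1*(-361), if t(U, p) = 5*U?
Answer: 266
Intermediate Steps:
t(-19, 7) - 1*(-361) = 5*(-19) - 1*(-361) = -95 + 361 = 266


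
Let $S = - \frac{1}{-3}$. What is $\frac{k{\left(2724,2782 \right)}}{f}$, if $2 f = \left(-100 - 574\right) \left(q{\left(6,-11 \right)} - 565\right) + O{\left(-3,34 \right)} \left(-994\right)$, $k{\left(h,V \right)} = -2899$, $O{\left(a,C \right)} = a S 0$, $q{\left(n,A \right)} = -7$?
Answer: $- \frac{223}{14828} \approx -0.015039$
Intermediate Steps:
$S = \frac{1}{3}$ ($S = \left(-1\right) \left(- \frac{1}{3}\right) = \frac{1}{3} \approx 0.33333$)
$O{\left(a,C \right)} = 0$ ($O{\left(a,C \right)} = a \frac{1}{3} \cdot 0 = \frac{a}{3} \cdot 0 = 0$)
$f = 192764$ ($f = \frac{\left(-100 - 574\right) \left(-7 - 565\right) + 0 \left(-994\right)}{2} = \frac{\left(-674\right) \left(-572\right) + 0}{2} = \frac{385528 + 0}{2} = \frac{1}{2} \cdot 385528 = 192764$)
$\frac{k{\left(2724,2782 \right)}}{f} = - \frac{2899}{192764} = \left(-2899\right) \frac{1}{192764} = - \frac{223}{14828}$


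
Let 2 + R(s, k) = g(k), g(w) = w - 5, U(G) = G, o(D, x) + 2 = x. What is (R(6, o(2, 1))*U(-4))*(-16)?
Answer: -512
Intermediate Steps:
o(D, x) = -2 + x
g(w) = -5 + w
R(s, k) = -7 + k (R(s, k) = -2 + (-5 + k) = -7 + k)
(R(6, o(2, 1))*U(-4))*(-16) = ((-7 + (-2 + 1))*(-4))*(-16) = ((-7 - 1)*(-4))*(-16) = -8*(-4)*(-16) = 32*(-16) = -512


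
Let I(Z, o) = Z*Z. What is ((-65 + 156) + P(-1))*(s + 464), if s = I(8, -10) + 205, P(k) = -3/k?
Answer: 68902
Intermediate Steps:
I(Z, o) = Z²
s = 269 (s = 8² + 205 = 64 + 205 = 269)
((-65 + 156) + P(-1))*(s + 464) = ((-65 + 156) - 3/(-1))*(269 + 464) = (91 - 3*(-1))*733 = (91 + 3)*733 = 94*733 = 68902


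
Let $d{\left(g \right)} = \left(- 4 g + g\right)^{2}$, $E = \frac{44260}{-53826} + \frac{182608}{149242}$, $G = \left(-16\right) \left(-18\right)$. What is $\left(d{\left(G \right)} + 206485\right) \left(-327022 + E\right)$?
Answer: $- \frac{625869597343056498904}{2008274973} \approx -3.1165 \cdot 10^{11}$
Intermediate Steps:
$G = 288$
$E = \frac{805901822}{2008274973}$ ($E = 44260 \left(- \frac{1}{53826}\right) + 182608 \cdot \frac{1}{149242} = - \frac{22130}{26913} + \frac{91304}{74621} = \frac{805901822}{2008274973} \approx 0.40129$)
$d{\left(g \right)} = 9 g^{2}$ ($d{\left(g \right)} = \left(- 3 g\right)^{2} = 9 g^{2}$)
$\left(d{\left(G \right)} + 206485\right) \left(-327022 + E\right) = \left(9 \cdot 288^{2} + 206485\right) \left(-327022 + \frac{805901822}{2008274973}\right) = \left(9 \cdot 82944 + 206485\right) \left(- \frac{656749292318584}{2008274973}\right) = \left(746496 + 206485\right) \left(- \frac{656749292318584}{2008274973}\right) = 952981 \left(- \frac{656749292318584}{2008274973}\right) = - \frac{625869597343056498904}{2008274973}$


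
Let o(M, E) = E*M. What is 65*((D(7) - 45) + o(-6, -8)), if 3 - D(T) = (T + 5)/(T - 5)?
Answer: 0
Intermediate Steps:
D(T) = 3 - (5 + T)/(-5 + T) (D(T) = 3 - (T + 5)/(T - 5) = 3 - (5 + T)/(-5 + T))
65*((D(7) - 45) + o(-6, -8)) = 65*((2*(-10 + 7)/(-5 + 7) - 45) - 8*(-6)) = 65*((2*(-3)/2 - 45) + 48) = 65*((2*(½)*(-3) - 45) + 48) = 65*((-3 - 45) + 48) = 65*(-48 + 48) = 65*0 = 0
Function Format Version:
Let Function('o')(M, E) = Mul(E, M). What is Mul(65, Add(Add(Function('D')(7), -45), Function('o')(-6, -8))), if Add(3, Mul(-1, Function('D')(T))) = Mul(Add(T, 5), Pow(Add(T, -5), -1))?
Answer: 0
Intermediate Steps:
Function('D')(T) = Add(3, Mul(-1, Pow(Add(-5, T), -1), Add(5, T))) (Function('D')(T) = Add(3, Mul(-1, Mul(Add(T, 5), Pow(Add(T, -5), -1)))) = Add(3, Mul(-1, Mul(Add(5, T), Pow(Add(-5, T), -1)))) = Add(3, Mul(-1, Mul(Pow(Add(-5, T), -1), Add(5, T)))) = Add(3, Mul(-1, Pow(Add(-5, T), -1), Add(5, T))))
Mul(65, Add(Add(Function('D')(7), -45), Function('o')(-6, -8))) = Mul(65, Add(Add(Mul(2, Pow(Add(-5, 7), -1), Add(-10, 7)), -45), Mul(-8, -6))) = Mul(65, Add(Add(Mul(2, Pow(2, -1), -3), -45), 48)) = Mul(65, Add(Add(Mul(2, Rational(1, 2), -3), -45), 48)) = Mul(65, Add(Add(-3, -45), 48)) = Mul(65, Add(-48, 48)) = Mul(65, 0) = 0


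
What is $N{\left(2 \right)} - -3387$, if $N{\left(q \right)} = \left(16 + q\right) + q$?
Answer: $3407$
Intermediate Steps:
$N{\left(q \right)} = 16 + 2 q$
$N{\left(2 \right)} - -3387 = \left(16 + 2 \cdot 2\right) - -3387 = \left(16 + 4\right) + 3387 = 20 + 3387 = 3407$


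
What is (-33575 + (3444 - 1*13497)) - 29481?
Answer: -73109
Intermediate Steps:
(-33575 + (3444 - 1*13497)) - 29481 = (-33575 + (3444 - 13497)) - 29481 = (-33575 - 10053) - 29481 = -43628 - 29481 = -73109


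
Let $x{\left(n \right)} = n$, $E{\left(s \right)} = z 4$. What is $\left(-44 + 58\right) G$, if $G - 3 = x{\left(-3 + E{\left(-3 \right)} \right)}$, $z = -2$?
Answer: $-112$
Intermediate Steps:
$E{\left(s \right)} = -8$ ($E{\left(s \right)} = \left(-2\right) 4 = -8$)
$G = -8$ ($G = 3 - 11 = -8$)
$\left(-44 + 58\right) G = \left(-44 + 58\right) \left(-8\right) = 14 \left(-8\right) = -112$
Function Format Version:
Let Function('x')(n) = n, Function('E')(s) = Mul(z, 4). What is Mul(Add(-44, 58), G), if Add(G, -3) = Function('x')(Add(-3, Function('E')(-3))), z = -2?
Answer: -112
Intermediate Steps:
Function('E')(s) = -8 (Function('E')(s) = Mul(-2, 4) = -8)
G = -8 (G = Add(3, Add(-3, -8)) = Add(3, -11) = -8)
Mul(Add(-44, 58), G) = Mul(Add(-44, 58), -8) = Mul(14, -8) = -112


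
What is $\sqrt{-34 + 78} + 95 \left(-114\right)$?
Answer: $-10830 + 2 \sqrt{11} \approx -10823.0$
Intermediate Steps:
$\sqrt{-34 + 78} + 95 \left(-114\right) = \sqrt{44} - 10830 = 2 \sqrt{11} - 10830 = -10830 + 2 \sqrt{11}$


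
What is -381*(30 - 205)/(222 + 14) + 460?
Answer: 175235/236 ≈ 742.52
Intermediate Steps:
-381*(30 - 205)/(222 + 14) + 460 = -(-66675)/236 + 460 = -381*(-175/236) + 460 = 66675/236 + 460 = 175235/236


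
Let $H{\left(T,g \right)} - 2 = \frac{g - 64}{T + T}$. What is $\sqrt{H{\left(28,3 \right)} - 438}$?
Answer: $\frac{i \sqrt{342678}}{28} \approx 20.907 i$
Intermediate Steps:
$H{\left(T,g \right)} = 2 + \frac{-64 + g}{2 T}$ ($H{\left(T,g \right)} = 2 + \frac{g - 64}{T + T} = 2 + \frac{-64 + g}{2 T}$)
$\sqrt{H{\left(28,3 \right)} - 438} = \sqrt{\frac{-64 + 3 + 4 \cdot 28}{2 \cdot 28} - 438} = \sqrt{\frac{1}{2} \cdot \frac{1}{28} \left(-64 + 3 + 112\right) - 438} = \sqrt{\frac{1}{2} \cdot \frac{1}{28} \cdot 51 - 438} = \sqrt{\frac{51}{56} - 438} = \sqrt{- \frac{24477}{56}} = \frac{i \sqrt{342678}}{28}$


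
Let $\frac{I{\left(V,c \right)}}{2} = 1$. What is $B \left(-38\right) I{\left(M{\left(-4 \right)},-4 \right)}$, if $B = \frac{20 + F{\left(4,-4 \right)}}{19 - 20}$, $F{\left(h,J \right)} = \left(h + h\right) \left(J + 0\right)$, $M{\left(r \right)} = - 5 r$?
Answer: $-912$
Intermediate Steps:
$I{\left(V,c \right)} = 2$ ($I{\left(V,c \right)} = 2 \cdot 1 = 2$)
$F{\left(h,J \right)} = 2 J h$ ($F{\left(h,J \right)} = 2 h J = 2 J h$)
$B = 12$ ($B = \frac{20 + 2 \left(-4\right) 4}{19 - 20} = \frac{20 - 32}{-1} = \left(-12\right) \left(-1\right) = 12$)
$B \left(-38\right) I{\left(M{\left(-4 \right)},-4 \right)} = 12 \left(-38\right) 2 = \left(-456\right) 2 = -912$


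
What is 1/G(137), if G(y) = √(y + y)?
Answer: √274/274 ≈ 0.060412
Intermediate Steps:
G(y) = √2*√y (G(y) = √(2*y) = √2*√y)
1/G(137) = 1/(√2*√137) = 1/(√274) = √274/274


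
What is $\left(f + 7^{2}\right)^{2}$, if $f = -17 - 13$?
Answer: $361$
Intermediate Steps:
$f = -30$ ($f = -17 - 13 = -30$)
$\left(f + 7^{2}\right)^{2} = \left(-30 + 7^{2}\right)^{2} = \left(-30 + 49\right)^{2} = 19^{2} = 361$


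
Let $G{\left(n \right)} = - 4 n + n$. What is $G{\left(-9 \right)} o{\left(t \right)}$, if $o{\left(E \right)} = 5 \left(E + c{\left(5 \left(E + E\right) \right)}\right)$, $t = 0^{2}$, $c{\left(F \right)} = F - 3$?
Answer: $-405$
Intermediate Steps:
$G{\left(n \right)} = - 3 n$
$c{\left(F \right)} = -3 + F$ ($c{\left(F \right)} = F - 3 = -3 + F$)
$t = 0$
$o{\left(E \right)} = -15 + 55 E$ ($o{\left(E \right)} = 5 \left(E + \left(-3 + 5 \left(E + E\right)\right)\right) = 5 \left(E + \left(-3 + 5 \cdot 2 E\right)\right) = 5 \left(E + \left(-3 + 10 E\right)\right) = 5 \left(-3 + 11 E\right) = -15 + 55 E$)
$G{\left(-9 \right)} o{\left(t \right)} = \left(-3\right) \left(-9\right) \left(-15 + 55 \cdot 0\right) = 27 \left(-15 + 0\right) = 27 \left(-15\right) = -405$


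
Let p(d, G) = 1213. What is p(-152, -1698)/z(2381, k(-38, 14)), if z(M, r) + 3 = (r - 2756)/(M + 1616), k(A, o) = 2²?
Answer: -4848361/14743 ≈ -328.86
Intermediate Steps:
k(A, o) = 4
z(M, r) = -3 + (-2756 + r)/(1616 + M) (z(M, r) = -3 + (r - 2756)/(M + 1616) = -3 + (-2756 + r)/(1616 + M))
p(-152, -1698)/z(2381, k(-38, 14)) = 1213/(((-7604 + 4 - 3*2381)/(1616 + 2381))) = 1213/(((-7604 + 4 - 7143)/3997)) = 1213/(((1/3997)*(-14743))) = 1213/(-14743/3997) = 1213*(-3997/14743) = -4848361/14743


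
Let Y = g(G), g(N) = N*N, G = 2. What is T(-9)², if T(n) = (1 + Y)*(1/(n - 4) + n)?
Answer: 348100/169 ≈ 2059.8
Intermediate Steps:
g(N) = N²
Y = 4 (Y = 2² = 4)
T(n) = 5*n + 5/(-4 + n) (T(n) = (1 + 4)*(1/(n - 4) + n) = 5*(1/(-4 + n) + n) = 5*(n + 1/(-4 + n)) = 5*n + 5/(-4 + n))
T(-9)² = (5*(1 + (-9)² - 4*(-9))/(-4 - 9))² = (5*(1 + 81 + 36)/(-13))² = (5*(-1/13)*118)² = (-590/13)² = 348100/169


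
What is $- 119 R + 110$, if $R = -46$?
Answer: $5584$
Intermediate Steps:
$- 119 R + 110 = \left(-119\right) \left(-46\right) + 110 = 5474 + 110 = 5584$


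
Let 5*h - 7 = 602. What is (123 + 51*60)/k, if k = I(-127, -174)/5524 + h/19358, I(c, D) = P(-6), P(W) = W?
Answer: 70910338195/115974 ≈ 6.1143e+5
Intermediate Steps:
h = 609/5 (h = 7/5 + (⅕)*602 = 7/5 + 602/5 = 609/5 ≈ 121.80)
I(c, D) = -6
k = 347922/66833495 (k = -6/5524 + (609/5)/19358 = -6*1/5524 + (609/5)*(1/19358) = -3/2762 + 609/96790 = 347922/66833495 ≈ 0.0052058)
(123 + 51*60)/k = (123 + 51*60)/(347922/66833495) = (123 + 3060)*(66833495/347922) = 3183*(66833495/347922) = 70910338195/115974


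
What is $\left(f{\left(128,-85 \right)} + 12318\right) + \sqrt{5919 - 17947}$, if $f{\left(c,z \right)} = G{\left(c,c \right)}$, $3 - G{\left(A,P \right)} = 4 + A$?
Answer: $12189 + 2 i \sqrt{3007} \approx 12189.0 + 109.67 i$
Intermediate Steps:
$G{\left(A,P \right)} = -1 - A$ ($G{\left(A,P \right)} = 3 - \left(4 + A\right) = -1 - A$)
$f{\left(c,z \right)} = -1 - c$
$\left(f{\left(128,-85 \right)} + 12318\right) + \sqrt{5919 - 17947} = \left(\left(-1 - 128\right) + 12318\right) + \sqrt{5919 - 17947} = \left(\left(-1 - 128\right) + 12318\right) + \sqrt{-12028} = \left(-129 + 12318\right) + 2 i \sqrt{3007} = 12189 + 2 i \sqrt{3007}$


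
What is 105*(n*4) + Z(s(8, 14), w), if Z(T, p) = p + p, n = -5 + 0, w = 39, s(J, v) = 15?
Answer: -2022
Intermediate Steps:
n = -5
Z(T, p) = 2*p
105*(n*4) + Z(s(8, 14), w) = 105*(-5*4) + 2*39 = 105*(-20) + 78 = -2100 + 78 = -2022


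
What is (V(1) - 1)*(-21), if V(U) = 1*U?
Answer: 0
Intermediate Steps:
V(U) = U
(V(1) - 1)*(-21) = (1 - 1)*(-21) = 0*(-21) = 0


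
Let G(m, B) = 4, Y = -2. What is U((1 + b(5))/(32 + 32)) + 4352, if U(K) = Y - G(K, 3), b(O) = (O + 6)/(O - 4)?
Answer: 4346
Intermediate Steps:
b(O) = (6 + O)/(-4 + O)
U(K) = -6 (U(K) = -2 - 1*4 = -2 - 4 = -6)
U((1 + b(5))/(32 + 32)) + 4352 = -6 + 4352 = 4346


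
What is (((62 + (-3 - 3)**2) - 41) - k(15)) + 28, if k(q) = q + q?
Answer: 55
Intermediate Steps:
k(q) = 2*q
(((62 + (-3 - 3)**2) - 41) - k(15)) + 28 = (((62 + (-3 - 3)**2) - 41) - 2*15) + 28 = (((62 + (-6)**2) - 41) - 1*30) + 28 = (((62 + 36) - 41) - 30) + 28 = ((98 - 41) - 30) + 28 = (57 - 30) + 28 = 27 + 28 = 55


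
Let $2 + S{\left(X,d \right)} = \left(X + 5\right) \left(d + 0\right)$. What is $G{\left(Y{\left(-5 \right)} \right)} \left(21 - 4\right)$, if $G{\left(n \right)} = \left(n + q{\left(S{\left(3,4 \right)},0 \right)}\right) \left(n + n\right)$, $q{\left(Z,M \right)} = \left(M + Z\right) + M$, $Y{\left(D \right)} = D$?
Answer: $-4250$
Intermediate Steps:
$S{\left(X,d \right)} = -2 + d \left(5 + X\right)$ ($S{\left(X,d \right)} = -2 + \left(X + 5\right) \left(d + 0\right) = -2 + \left(5 + X\right) d = -2 + d \left(5 + X\right)$)
$q{\left(Z,M \right)} = Z + 2 M$
$G{\left(n \right)} = 2 n \left(30 + n\right)$ ($G{\left(n \right)} = \left(n + \left(\left(-2 + 5 \cdot 4 + 3 \cdot 4\right) + 2 \cdot 0\right)\right) \left(n + n\right) = \left(n + \left(\left(-2 + 20 + 12\right) + 0\right)\right) 2 n = \left(n + \left(30 + 0\right)\right) 2 n = \left(n + 30\right) 2 n = \left(30 + n\right) 2 n = 2 n \left(30 + n\right)$)
$G{\left(Y{\left(-5 \right)} \right)} \left(21 - 4\right) = 2 \left(-5\right) \left(30 - 5\right) \left(21 - 4\right) = 2 \left(-5\right) 25 \cdot 17 = \left(-250\right) 17 = -4250$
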